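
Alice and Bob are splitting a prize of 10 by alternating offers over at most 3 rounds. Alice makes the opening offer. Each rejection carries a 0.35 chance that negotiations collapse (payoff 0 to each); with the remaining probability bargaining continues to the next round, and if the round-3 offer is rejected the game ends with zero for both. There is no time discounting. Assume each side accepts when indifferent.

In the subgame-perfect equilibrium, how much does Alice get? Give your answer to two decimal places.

Round 3 (Alice proposes): rejection yields 0 for Bob; Alice offers 0 and keeps 10.
Round 2 (Bob proposes): rejecting gives Alice an expected 0.65 × 10 = 6.5; Bob offers that and keeps 3.5.
Round 1 (Alice proposes): rejecting gives Bob an expected 0.65 × 3.5 = 2.275, so Alice offers 2.275, keeping 7.725.

7.73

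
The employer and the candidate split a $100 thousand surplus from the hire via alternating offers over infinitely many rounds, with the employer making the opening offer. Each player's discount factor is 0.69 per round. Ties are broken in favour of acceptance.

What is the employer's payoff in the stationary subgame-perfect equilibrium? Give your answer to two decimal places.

Let x be the employer's share when the employer proposes and y be the candidate's share when the candidate proposes.
The candidate accepts iff offered ≥ 0.69·y, so x = 100 − 0.69y. Symmetrically y = 100 − 0.69x.
Substituting: x = 100 − 0.69(100 − 0.69x), giving x(1 − 0.69·0.69) = 100(1 − 0.69).
So x = 100 × 0.31 / 0.5239 ≈ 59.1716, and the candidate receives 100 − x ≈ 40.8284.

59.17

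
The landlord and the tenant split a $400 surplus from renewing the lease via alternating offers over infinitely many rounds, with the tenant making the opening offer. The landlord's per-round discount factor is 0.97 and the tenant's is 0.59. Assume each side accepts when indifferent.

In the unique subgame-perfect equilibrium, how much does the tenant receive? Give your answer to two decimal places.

In a stationary SPE each proposer offers the other exactly their discounted continuation value.
If the tenant keeps x when proposing and the landlord keeps y when proposing, then x = 400 − 0.97y and y = 400 − 0.59x.
Solving: x = 400(1 − 0.97) / (1 − 0.59·0.97) = 12 / 0.4277 ≈ 28.0570.
The landlord gets 400 − 28.0570 ≈ 371.9430.

28.06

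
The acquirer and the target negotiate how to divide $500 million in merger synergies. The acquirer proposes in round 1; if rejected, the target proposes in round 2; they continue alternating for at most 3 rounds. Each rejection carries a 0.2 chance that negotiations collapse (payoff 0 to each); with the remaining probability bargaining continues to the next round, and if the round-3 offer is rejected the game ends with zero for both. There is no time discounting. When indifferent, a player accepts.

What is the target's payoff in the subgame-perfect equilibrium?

Round 3 (the acquirer proposes): rejection yields 0 for the target; the acquirer offers 0 and keeps 500.
Round 2 (the target proposes): rejecting gives the acquirer an expected 0.8 × 500 = 400; the target offers that and keeps 100.
Round 1 (the acquirer proposes): rejecting gives the target an expected 0.8 × 100 = 80, so the acquirer offers 80, keeping 420.

80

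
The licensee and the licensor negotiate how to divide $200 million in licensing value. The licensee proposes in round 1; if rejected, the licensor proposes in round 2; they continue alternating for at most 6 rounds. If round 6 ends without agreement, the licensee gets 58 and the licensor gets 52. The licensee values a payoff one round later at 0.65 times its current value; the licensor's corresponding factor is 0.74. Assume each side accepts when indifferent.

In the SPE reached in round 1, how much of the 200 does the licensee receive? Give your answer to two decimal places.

Round 6 (the licensor proposes): the licensee gets 58 if talks fail, so the licensor offers 58 and keeps 142.
Round 5 (the licensee proposes): the licensor can get 142 next round, worth 0.74 × 142 = 105.08 now, so the licensee offers 105.08, keeping 94.92.
Round 4 (the licensor proposes): the licensee can get 94.92 next round, worth 0.65 × 94.92 = 61.698 now; the licensor offers that and keeps 138.302.
Round 3 (the licensee proposes): the licensor can get 138.302 next round, worth 0.74 × 138.302 = 102.34348 now. The licensee offers 102.34348 and keeps 200 − 102.34348 = 97.65652.
Round 2 (the licensor proposes): the licensee can get 97.65652 next round, worth 0.65 × 97.65652 = 63.476738 now. The licensor offers 63.476738 and keeps 200 − 63.476738 = 136.523262.
Round 1 (the licensee proposes): the licensor can get 136.523262 next round, worth 0.74 × 136.523262 = 101.02721388 now, so the licensee offers 101.02721388, keeping 98.97278612.

98.97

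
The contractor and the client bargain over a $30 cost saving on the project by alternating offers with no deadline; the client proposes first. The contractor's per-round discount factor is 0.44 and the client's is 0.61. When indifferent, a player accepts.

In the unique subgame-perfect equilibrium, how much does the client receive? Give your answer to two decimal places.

22.96

In a stationary SPE each proposer offers the other exactly their discounted continuation value.
If the client keeps x when proposing and the contractor keeps y when proposing, then x = 30 − 0.44y and y = 30 − 0.61x.
Solving: x = 30(1 − 0.44) / (1 − 0.61·0.44) = 16.8 / 0.7316 ≈ 22.9634.
The contractor gets 30 − 22.9634 ≈ 7.0366.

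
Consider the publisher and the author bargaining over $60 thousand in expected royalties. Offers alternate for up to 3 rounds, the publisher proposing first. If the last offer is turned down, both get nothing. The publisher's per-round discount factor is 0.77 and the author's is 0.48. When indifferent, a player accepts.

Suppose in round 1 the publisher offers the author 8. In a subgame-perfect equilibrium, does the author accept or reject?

Round 3 (the publisher proposes): the author will accept anything ≥ 0, so the publisher offers 0 and keeps 60.
Round 2 (the author proposes): the publisher can get 60 next round, worth 0.77 × 60 = 46.2 now. The author offers 46.2 and keeps 60 − 46.2 = 13.8.
So by rejecting in round 1, the author gets 13.8 next round, worth 0.48 × 13.8 = 6.624 now.
Offer 8 ≥ 6.624, so the author accepts.

Accept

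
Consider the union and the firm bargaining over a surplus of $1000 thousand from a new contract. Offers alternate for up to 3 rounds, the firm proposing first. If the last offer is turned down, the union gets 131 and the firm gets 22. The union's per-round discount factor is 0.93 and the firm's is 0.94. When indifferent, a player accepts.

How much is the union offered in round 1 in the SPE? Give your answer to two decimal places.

Round 3 (the firm proposes): the union gets 131 if talks fail, so the firm offers 131 and keeps 869.
Round 2 (the union proposes): the firm can get 869 next round, worth 0.94 × 869 = 816.86 now, so the union offers 816.86, keeping 183.14.
Round 1 (the firm proposes): the union can get 183.14 next round, worth 0.93 × 183.14 = 170.3202 now. The firm offers 170.3202 and keeps 1000 − 170.3202 = 829.6798.

170.32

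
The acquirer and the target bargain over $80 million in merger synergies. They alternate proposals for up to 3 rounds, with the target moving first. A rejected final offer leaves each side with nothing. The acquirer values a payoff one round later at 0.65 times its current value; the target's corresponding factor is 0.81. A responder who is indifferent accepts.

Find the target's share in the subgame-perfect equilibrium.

70.12

Round 3 (the target proposes): rejection yields 0 for the acquirer; the target offers 0 and keeps 80.
Round 2 (the acquirer proposes): the target can get 80 next round, worth 0.81 × 80 = 64.8 now; the acquirer offers that and keeps 15.2.
Round 1 (the target proposes): the acquirer can get 15.2 next round, worth 0.65 × 15.2 = 9.88 now; the target offers that and keeps 70.12.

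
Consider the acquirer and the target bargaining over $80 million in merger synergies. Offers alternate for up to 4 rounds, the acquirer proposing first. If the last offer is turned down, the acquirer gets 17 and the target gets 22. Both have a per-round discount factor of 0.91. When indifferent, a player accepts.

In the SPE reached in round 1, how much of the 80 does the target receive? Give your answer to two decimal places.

54.03

Round 4 (the target proposes): the acquirer gets 17 if talks fail, so the target offers 17 and keeps 63.
Round 3 (the acquirer proposes): the target can get 63 next round, worth 0.91 × 63 = 57.33 now. The acquirer offers 57.33 and keeps 80 − 57.33 = 22.67.
Round 2 (the target proposes): the acquirer can get 22.67 next round, worth 0.91 × 22.67 = 20.6297 now. The target offers 20.6297 and keeps 80 − 20.6297 = 59.3703.
Round 1 (the acquirer proposes): the target can get 59.3703 next round, worth 0.91 × 59.3703 = 54.026973 now; the acquirer offers that and keeps 25.973027.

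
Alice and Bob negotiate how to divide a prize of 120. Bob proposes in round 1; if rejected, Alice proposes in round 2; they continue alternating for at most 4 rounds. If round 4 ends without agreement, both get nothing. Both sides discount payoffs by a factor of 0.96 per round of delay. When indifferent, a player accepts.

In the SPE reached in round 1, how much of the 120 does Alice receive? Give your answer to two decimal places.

By backward induction:
Round 4 (Alice proposes): rejection yields 0 for Bob; Alice offers 0 and keeps 120.
Round 3 (Bob proposes): Alice can get 120 next round, worth 0.96 × 120 = 115.2 now; Bob offers that and keeps 4.8.
Round 2 (Alice proposes): Bob can get 4.8 next round, worth 0.96 × 4.8 = 4.608 now. Alice offers 4.608 and keeps 120 − 4.608 = 115.392.
Round 1 (Bob proposes): Alice can get 115.392 next round, worth 0.96 × 115.392 = 110.77632 now; Bob offers that and keeps 9.22368.

110.78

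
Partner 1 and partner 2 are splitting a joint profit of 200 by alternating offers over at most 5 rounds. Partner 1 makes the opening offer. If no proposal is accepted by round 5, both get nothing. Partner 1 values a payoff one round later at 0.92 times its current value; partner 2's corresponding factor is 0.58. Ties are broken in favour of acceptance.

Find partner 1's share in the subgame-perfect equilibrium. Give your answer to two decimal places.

185.77

Round 5 (partner 1 proposes): partner 2 will accept anything ≥ 0, so partner 1 offers 0 and keeps 200.
Round 4 (partner 2 proposes): partner 1 can get 200 next round, worth 0.92 × 200 = 184 now. Partner 2 offers 184 and keeps 200 − 184 = 16.
Round 3 (partner 1 proposes): partner 2 can get 16 next round, worth 0.58 × 16 = 9.28 now. Partner 1 offers 9.28 and keeps 200 − 9.28 = 190.72.
Round 2 (partner 2 proposes): partner 1 can get 190.72 next round, worth 0.92 × 190.72 = 175.4624 now; partner 2 offers that and keeps 24.5376.
Round 1 (partner 1 proposes): partner 2 can get 24.5376 next round, worth 0.58 × 24.5376 = 14.231808 now. Partner 1 offers 14.231808 and keeps 200 − 14.231808 = 185.768192.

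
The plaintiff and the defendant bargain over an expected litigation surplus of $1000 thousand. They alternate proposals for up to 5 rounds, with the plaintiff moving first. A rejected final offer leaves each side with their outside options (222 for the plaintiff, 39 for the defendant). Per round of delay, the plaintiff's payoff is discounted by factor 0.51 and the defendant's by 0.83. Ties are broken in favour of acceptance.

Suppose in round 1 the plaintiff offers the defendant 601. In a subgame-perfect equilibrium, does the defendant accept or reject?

Round 5 (the plaintiff proposes): the defendant gets 39 if talks fail, so the plaintiff offers 39 and keeps 961.
Round 4 (the defendant proposes): the plaintiff can get 961 next round, worth 0.51 × 961 = 490.11 now, so the defendant offers 490.11, keeping 509.89.
Round 3 (the plaintiff proposes): the defendant can get 509.89 next round, worth 0.83 × 509.89 = 423.2087 now. The plaintiff offers 423.2087 and keeps 1000 − 423.2087 = 576.7913.
Round 2 (the defendant proposes): the plaintiff can get 576.7913 next round, worth 0.51 × 576.7913 = 294.163563 now, so the defendant offers 294.163563, keeping 705.836437.
So by rejecting in round 1, the defendant gets 705.836437 next round, worth 0.83 × 705.836437 = 585.84424271 now.
Offer 601 ≥ 585.84424271, so the defendant accepts.

Accept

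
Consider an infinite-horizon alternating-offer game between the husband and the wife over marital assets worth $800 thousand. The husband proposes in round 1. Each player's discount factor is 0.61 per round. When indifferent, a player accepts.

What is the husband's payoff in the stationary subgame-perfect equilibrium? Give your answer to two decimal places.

When the husband proposes, the wife accepts any offer worth at least 0.61 times what the wife would get by proposing next round; and vice versa.
This gives x = 800 − 0.61y and y = 800 − 0.61x, where x and y are each side's share when it proposes.
Hence (1 − 0.61·0.61)x = 800(1 − 0.61), i.e. 0.6279·x = 312.
x ≈ 496.8944; the wife's share is 800 − x ≈ 303.1056.

496.89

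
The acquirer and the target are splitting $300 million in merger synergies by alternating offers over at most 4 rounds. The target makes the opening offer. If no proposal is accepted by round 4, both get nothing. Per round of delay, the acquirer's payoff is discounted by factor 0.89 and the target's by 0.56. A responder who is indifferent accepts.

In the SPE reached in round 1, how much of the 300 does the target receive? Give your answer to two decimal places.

Round 4 (the acquirer proposes): the target will accept anything ≥ 0, so the acquirer offers 0 and keeps 300.
Round 3 (the target proposes): the acquirer can get 300 next round, worth 0.89 × 300 = 267 now. The target offers 267 and keeps 300 − 267 = 33.
Round 2 (the acquirer proposes): the target can get 33 next round, worth 0.56 × 33 = 18.48 now; the acquirer offers that and keeps 281.52.
Round 1 (the target proposes): the acquirer can get 281.52 next round, worth 0.89 × 281.52 = 250.5528 now. The target offers 250.5528 and keeps 300 − 250.5528 = 49.4472.

49.45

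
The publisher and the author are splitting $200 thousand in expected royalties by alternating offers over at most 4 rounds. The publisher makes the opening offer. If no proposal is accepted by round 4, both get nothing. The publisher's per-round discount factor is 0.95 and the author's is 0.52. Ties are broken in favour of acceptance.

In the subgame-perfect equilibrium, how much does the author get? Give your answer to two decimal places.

Round 4 (the author proposes): rejection yields 0 for the publisher; the author offers 0 and keeps 200.
Round 3 (the publisher proposes): the author can get 200 next round, worth 0.52 × 200 = 104 now, so the publisher offers 104, keeping 96.
Round 2 (the author proposes): the publisher can get 96 next round, worth 0.95 × 96 = 91.2 now; the author offers that and keeps 108.8.
Round 1 (the publisher proposes): the author can get 108.8 next round, worth 0.52 × 108.8 = 56.576 now, so the publisher offers 56.576, keeping 143.424.

56.58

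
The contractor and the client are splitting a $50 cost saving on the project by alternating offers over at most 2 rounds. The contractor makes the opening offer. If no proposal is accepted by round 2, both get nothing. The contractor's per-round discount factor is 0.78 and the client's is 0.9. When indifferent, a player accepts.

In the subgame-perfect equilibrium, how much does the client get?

Round 2 (the client proposes): the contractor will accept anything ≥ 0, so the client offers 0 and keeps 50.
Round 1 (the contractor proposes): the client can get 50 next round, worth 0.9 × 50 = 45 now. The contractor offers 45 and keeps 50 − 45 = 5.

45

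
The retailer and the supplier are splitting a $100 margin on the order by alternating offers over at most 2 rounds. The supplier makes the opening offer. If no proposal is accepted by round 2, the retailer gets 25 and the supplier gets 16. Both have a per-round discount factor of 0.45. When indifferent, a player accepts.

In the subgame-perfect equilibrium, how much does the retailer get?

Round 2 (the retailer proposes): the supplier gets 16 if talks fail, so the retailer offers 16 and keeps 84.
Round 1 (the supplier proposes): the retailer can get 84 next round, worth 0.45 × 84 = 37.8 now; the supplier offers that and keeps 62.2.

37.8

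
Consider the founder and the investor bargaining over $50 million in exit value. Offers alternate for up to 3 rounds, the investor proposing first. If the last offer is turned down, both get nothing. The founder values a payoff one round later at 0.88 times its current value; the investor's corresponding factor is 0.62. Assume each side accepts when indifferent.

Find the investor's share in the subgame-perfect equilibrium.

33.28

Round 3 (the investor proposes): the founder will accept anything ≥ 0, so the investor offers 0 and keeps 50.
Round 2 (the founder proposes): the investor can get 50 next round, worth 0.62 × 50 = 31 now, so the founder offers 31, keeping 19.
Round 1 (the investor proposes): the founder can get 19 next round, worth 0.88 × 19 = 16.72 now; the investor offers that and keeps 33.28.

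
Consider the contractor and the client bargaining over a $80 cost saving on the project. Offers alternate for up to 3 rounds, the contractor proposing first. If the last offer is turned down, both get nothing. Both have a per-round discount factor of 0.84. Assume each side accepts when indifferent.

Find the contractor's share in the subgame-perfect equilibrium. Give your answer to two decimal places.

69.25

By backward induction:
Round 3 (the contractor proposes): the client will accept anything ≥ 0, so the contractor offers 0 and keeps 80.
Round 2 (the client proposes): the contractor can get 80 next round, worth 0.84 × 80 = 67.2 now, so the client offers 67.2, keeping 12.8.
Round 1 (the contractor proposes): the client can get 12.8 next round, worth 0.84 × 12.8 = 10.752 now. The contractor offers 10.752 and keeps 80 − 10.752 = 69.248.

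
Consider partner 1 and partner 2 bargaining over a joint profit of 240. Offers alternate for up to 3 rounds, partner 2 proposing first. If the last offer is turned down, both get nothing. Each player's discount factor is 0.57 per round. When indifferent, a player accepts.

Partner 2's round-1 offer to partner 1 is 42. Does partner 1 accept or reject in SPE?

Reject

Round 3 (partner 2 proposes): partner 1 will accept anything ≥ 0, so partner 2 offers 0 and keeps 240.
Round 2 (partner 1 proposes): partner 2 can get 240 next round, worth 0.57 × 240 = 136.8 now, so partner 1 offers 136.8, keeping 103.2.
So by rejecting in round 1, partner 1 gets 103.2 next round, worth 0.57 × 103.2 = 58.824 now.
Offer 42 < 58.824, so partner 1 rejects.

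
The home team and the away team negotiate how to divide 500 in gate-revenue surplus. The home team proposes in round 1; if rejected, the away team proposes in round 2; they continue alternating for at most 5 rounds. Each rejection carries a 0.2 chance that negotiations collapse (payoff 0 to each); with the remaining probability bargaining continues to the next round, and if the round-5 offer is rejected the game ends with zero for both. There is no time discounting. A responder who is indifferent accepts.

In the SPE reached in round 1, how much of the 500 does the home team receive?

368.8

By backward induction:
Round 5 (the home team proposes): rejection yields 0 for the away team; the home team offers 0 and keeps 500.
Round 4 (the away team proposes): rejecting gives the home team an expected 0.8 × 500 = 400. The away team offers 400 and keeps 500 − 400 = 100.
Round 3 (the home team proposes): rejecting gives the away team an expected 0.8 × 100 = 80. The home team offers 80 and keeps 500 − 80 = 420.
Round 2 (the away team proposes): rejecting gives the home team an expected 0.8 × 420 = 336. The away team offers 336 and keeps 500 − 336 = 164.
Round 1 (the home team proposes): rejecting gives the away team an expected 0.8 × 164 = 131.2, so the home team offers 131.2, keeping 368.8.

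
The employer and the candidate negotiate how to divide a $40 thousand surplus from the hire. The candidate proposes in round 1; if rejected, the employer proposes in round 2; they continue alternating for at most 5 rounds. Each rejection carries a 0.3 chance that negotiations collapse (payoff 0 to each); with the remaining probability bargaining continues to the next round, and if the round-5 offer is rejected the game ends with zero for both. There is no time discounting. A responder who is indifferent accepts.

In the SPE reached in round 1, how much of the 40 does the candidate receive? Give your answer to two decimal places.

27.48

By backward induction:
Round 5 (the candidate proposes): the employer will accept anything ≥ 0, so the candidate offers 0 and keeps 40.
Round 4 (the employer proposes): rejecting gives the candidate an expected 0.7 × 40 = 28; the employer offers that and keeps 12.
Round 3 (the candidate proposes): rejecting gives the employer an expected 0.7 × 12 = 8.4. The candidate offers 8.4 and keeps 40 − 8.4 = 31.6.
Round 2 (the employer proposes): rejecting gives the candidate an expected 0.7 × 31.6 = 22.12; the employer offers that and keeps 17.88.
Round 1 (the candidate proposes): rejecting gives the employer an expected 0.7 × 17.88 = 12.516; the candidate offers that and keeps 27.484.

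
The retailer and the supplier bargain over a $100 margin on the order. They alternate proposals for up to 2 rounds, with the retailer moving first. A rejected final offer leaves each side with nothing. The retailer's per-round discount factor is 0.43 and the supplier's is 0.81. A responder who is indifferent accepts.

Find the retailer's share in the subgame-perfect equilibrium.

19

Round 2 (the supplier proposes): the retailer will accept anything ≥ 0, so the supplier offers 0 and keeps 100.
Round 1 (the retailer proposes): the supplier can get 100 next round, worth 0.81 × 100 = 81 now, so the retailer offers 81, keeping 19.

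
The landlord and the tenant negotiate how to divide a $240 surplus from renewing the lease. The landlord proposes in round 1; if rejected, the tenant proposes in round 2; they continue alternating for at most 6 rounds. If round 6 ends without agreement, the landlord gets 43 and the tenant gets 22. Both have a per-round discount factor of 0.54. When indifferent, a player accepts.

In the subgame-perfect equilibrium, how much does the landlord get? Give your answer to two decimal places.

Round 6 (the tenant proposes): the landlord gets 43 if talks fail, so the tenant offers 43 and keeps 197.
Round 5 (the landlord proposes): the tenant can get 197 next round, worth 0.54 × 197 = 106.38 now; the landlord offers that and keeps 133.62.
Round 4 (the tenant proposes): the landlord can get 133.62 next round, worth 0.54 × 133.62 = 72.1548 now. The tenant offers 72.1548 and keeps 240 − 72.1548 = 167.8452.
Round 3 (the landlord proposes): the tenant can get 167.8452 next round, worth 0.54 × 167.8452 = 90.636408 now; the landlord offers that and keeps 149.363592.
Round 2 (the tenant proposes): the landlord can get 149.363592 next round, worth 0.54 × 149.363592 = 80.65633968 now. The tenant offers 80.65633968 and keeps 240 − 80.65633968 = 159.34366032.
Round 1 (the landlord proposes): the tenant can get 159.34366032 next round, worth 0.54 × 159.34366032 = 86.0455765728 now; the landlord offers that and keeps 153.9544234272.

153.95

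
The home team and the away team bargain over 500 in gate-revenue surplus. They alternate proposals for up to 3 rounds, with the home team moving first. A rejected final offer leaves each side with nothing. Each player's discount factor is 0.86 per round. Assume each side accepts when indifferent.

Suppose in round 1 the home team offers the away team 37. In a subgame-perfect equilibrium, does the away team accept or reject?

Round 3 (the home team proposes): rejection yields 0 for the away team; the home team offers 0 and keeps 500.
Round 2 (the away team proposes): the home team can get 500 next round, worth 0.86 × 500 = 430 now, so the away team offers 430, keeping 70.
So by rejecting in round 1, the away team gets 70 next round, worth 0.86 × 70 = 60.2 now.
Offer 37 < 60.2, so the away team rejects.

Reject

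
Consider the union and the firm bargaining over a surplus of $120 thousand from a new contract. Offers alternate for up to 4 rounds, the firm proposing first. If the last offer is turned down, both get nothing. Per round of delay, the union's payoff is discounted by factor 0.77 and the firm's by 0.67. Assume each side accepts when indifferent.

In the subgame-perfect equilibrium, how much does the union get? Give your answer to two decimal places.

78.16

Solve by backward induction from round 4.
Round 4 (the union proposes): the firm will accept anything ≥ 0, so the union offers 0 and keeps 120.
Round 3 (the firm proposes): the union can get 120 next round, worth 0.77 × 120 = 92.4 now, so the firm offers 92.4, keeping 27.6.
Round 2 (the union proposes): the firm can get 27.6 next round, worth 0.67 × 27.6 = 18.492 now; the union offers that and keeps 101.508.
Round 1 (the firm proposes): the union can get 101.508 next round, worth 0.77 × 101.508 = 78.16116 now. The firm offers 78.16116 and keeps 120 − 78.16116 = 41.83884.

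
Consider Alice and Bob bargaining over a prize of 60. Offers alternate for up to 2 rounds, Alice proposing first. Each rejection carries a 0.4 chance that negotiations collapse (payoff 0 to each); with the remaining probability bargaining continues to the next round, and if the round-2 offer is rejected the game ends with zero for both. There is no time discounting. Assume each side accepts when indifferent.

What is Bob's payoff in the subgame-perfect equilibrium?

36

By backward induction:
Round 2 (Bob proposes): rejection yields 0 for Alice; Bob offers 0 and keeps 60.
Round 1 (Alice proposes): rejecting gives Bob an expected 0.6 × 60 = 36. Alice offers 36 and keeps 60 − 36 = 24.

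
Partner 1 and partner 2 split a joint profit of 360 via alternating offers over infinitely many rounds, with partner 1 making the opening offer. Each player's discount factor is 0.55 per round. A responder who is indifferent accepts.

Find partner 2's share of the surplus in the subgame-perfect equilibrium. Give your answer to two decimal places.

127.74

When partner 1 proposes, partner 2 accepts any offer worth at least 0.55 times what partner 2 would get by proposing next round; and vice versa.
This gives x = 360 − 0.55y and y = 360 − 0.55x, where x and y are each side's share when it proposes.
Hence (1 − 0.55·0.55)x = 360(1 − 0.55), i.e. 0.6975·x = 162.
x ≈ 232.2581; partner 2's share is 360 − x ≈ 127.7419.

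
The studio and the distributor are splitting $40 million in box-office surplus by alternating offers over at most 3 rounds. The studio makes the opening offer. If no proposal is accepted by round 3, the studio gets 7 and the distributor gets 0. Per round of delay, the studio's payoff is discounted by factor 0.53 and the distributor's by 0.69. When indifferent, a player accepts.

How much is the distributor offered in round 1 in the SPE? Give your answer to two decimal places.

12.97

Solve by backward induction from round 3.
Round 3 (the studio proposes): the distributor will accept anything ≥ 0, so the studio offers 0 and keeps 40.
Round 2 (the distributor proposes): the studio can get 40 next round, worth 0.53 × 40 = 21.2 now, so the distributor offers 21.2, keeping 18.8.
Round 1 (the studio proposes): the distributor can get 18.8 next round, worth 0.69 × 18.8 = 12.972 now. The studio offers 12.972 and keeps 40 − 12.972 = 27.028.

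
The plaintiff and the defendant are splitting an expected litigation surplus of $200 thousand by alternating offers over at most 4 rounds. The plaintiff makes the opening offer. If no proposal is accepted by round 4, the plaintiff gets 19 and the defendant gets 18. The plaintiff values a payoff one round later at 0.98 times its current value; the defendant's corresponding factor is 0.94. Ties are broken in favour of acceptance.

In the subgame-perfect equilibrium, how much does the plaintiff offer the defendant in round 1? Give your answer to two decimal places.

160.49

Solve by backward induction from round 4.
Round 4 (the defendant proposes): the plaintiff gets 19 if talks fail, so the defendant offers 19 and keeps 181.
Round 3 (the plaintiff proposes): the defendant can get 181 next round, worth 0.94 × 181 = 170.14 now; the plaintiff offers that and keeps 29.86.
Round 2 (the defendant proposes): the plaintiff can get 29.86 next round, worth 0.98 × 29.86 = 29.2628 now, so the defendant offers 29.2628, keeping 170.7372.
Round 1 (the plaintiff proposes): the defendant can get 170.7372 next round, worth 0.94 × 170.7372 = 160.492968 now. The plaintiff offers 160.492968 and keeps 200 − 160.492968 = 39.507032.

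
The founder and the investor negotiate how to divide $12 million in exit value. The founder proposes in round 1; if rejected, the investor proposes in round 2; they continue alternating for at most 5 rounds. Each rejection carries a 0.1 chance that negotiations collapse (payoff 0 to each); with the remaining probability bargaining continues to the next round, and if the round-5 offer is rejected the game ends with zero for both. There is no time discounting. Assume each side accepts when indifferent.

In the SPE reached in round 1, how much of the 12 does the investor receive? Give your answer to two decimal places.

1.95

Round 5 (the founder proposes): rejection yields 0 for the investor; the founder offers 0 and keeps 12.
Round 4 (the investor proposes): rejecting gives the founder an expected 0.9 × 12 = 10.8, so the investor offers 10.8, keeping 1.2.
Round 3 (the founder proposes): rejecting gives the investor an expected 0.9 × 1.2 = 1.08. The founder offers 1.08 and keeps 12 − 1.08 = 10.92.
Round 2 (the investor proposes): rejecting gives the founder an expected 0.9 × 10.92 = 9.828, so the investor offers 9.828, keeping 2.172.
Round 1 (the founder proposes): rejecting gives the investor an expected 0.9 × 2.172 = 1.9548; the founder offers that and keeps 10.0452.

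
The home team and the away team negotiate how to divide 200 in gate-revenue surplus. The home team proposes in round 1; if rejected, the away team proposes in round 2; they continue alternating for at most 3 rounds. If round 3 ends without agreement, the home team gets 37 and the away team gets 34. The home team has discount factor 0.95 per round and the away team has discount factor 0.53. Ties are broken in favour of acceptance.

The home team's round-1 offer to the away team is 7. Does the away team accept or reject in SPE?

Round 3 (the home team proposes): the away team gets 34 if talks fail, so the home team offers 34 and keeps 166.
Round 2 (the away team proposes): the home team can get 166 next round, worth 0.95 × 166 = 157.7 now, so the away team offers 157.7, keeping 42.3.
So by rejecting in round 1, the away team gets 42.3 next round, worth 0.53 × 42.3 = 22.419 now.
Offer 7 < 22.419, so the away team rejects.

Reject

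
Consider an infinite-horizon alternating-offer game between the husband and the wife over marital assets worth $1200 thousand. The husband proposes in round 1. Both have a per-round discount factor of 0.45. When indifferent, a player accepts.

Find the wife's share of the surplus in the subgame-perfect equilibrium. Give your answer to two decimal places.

Let x be the husband's share when the husband proposes and y be the wife's share when the wife proposes.
The wife accepts iff offered ≥ 0.45·y, so x = 1200 − 0.45y. Symmetrically y = 1200 − 0.45x.
Substituting: x = 1200 − 0.45(1200 − 0.45x), giving x(1 − 0.45·0.45) = 1200(1 − 0.45).
So x = 1200 × 0.55 / 0.7975 ≈ 827.5862, and the wife receives 1200 − x ≈ 372.4138.

372.41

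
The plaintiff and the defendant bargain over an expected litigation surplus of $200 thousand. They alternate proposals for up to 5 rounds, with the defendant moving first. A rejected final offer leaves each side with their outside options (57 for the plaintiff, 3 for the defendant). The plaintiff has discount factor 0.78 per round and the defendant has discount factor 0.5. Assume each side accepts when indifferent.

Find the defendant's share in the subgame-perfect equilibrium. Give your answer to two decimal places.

82.91

Round 5 (the defendant proposes): the plaintiff gets 57 if talks fail, so the defendant offers 57 and keeps 143.
Round 4 (the plaintiff proposes): the defendant can get 143 next round, worth 0.5 × 143 = 71.5 now. The plaintiff offers 71.5 and keeps 200 − 71.5 = 128.5.
Round 3 (the defendant proposes): the plaintiff can get 128.5 next round, worth 0.78 × 128.5 = 100.23 now, so the defendant offers 100.23, keeping 99.77.
Round 2 (the plaintiff proposes): the defendant can get 99.77 next round, worth 0.5 × 99.77 = 49.885 now. The plaintiff offers 49.885 and keeps 200 − 49.885 = 150.115.
Round 1 (the defendant proposes): the plaintiff can get 150.115 next round, worth 0.78 × 150.115 = 117.0897 now. The defendant offers 117.0897 and keeps 200 − 117.0897 = 82.9103.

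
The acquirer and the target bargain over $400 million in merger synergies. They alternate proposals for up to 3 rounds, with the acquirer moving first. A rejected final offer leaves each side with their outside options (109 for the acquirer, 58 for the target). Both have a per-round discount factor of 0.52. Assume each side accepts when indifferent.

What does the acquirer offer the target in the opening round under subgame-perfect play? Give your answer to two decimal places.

115.52

By backward induction:
Round 3 (the acquirer proposes): the target gets 58 if talks fail, so the acquirer offers 58 and keeps 342.
Round 2 (the target proposes): the acquirer can get 342 next round, worth 0.52 × 342 = 177.84 now, so the target offers 177.84, keeping 222.16.
Round 1 (the acquirer proposes): the target can get 222.16 next round, worth 0.52 × 222.16 = 115.5232 now, so the acquirer offers 115.5232, keeping 284.4768.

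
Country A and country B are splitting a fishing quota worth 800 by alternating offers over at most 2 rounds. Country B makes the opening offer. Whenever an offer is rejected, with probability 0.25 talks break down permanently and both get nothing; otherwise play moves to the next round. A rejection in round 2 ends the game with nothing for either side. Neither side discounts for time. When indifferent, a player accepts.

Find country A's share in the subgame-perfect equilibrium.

Round 2 (country A proposes): country B will accept anything ≥ 0, so country A offers 0 and keeps 800.
Round 1 (country B proposes): rejecting gives country A an expected 0.75 × 800 = 600; country B offers that and keeps 200.

600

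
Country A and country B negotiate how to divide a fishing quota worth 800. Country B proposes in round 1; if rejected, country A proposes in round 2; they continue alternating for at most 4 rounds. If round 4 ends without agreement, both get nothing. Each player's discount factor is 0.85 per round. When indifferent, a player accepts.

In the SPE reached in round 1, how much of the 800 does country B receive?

206.7

Work backward from the last round.
Round 4 (country A proposes): rejection yields 0 for country B; country A offers 0 and keeps 800.
Round 3 (country B proposes): country A can get 800 next round, worth 0.85 × 800 = 680 now, so country B offers 680, keeping 120.
Round 2 (country A proposes): country B can get 120 next round, worth 0.85 × 120 = 102 now; country A offers that and keeps 698.
Round 1 (country B proposes): country A can get 698 next round, worth 0.85 × 698 = 593.3 now. Country B offers 593.3 and keeps 800 − 593.3 = 206.7.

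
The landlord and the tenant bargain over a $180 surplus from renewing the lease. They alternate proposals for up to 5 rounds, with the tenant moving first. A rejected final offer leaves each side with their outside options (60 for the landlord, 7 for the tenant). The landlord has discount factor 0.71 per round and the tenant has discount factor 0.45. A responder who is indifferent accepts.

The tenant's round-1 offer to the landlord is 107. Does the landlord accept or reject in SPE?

Round 5 (the tenant proposes): the landlord gets 60 if talks fail, so the tenant offers 60 and keeps 120.
Round 4 (the landlord proposes): the tenant can get 120 next round, worth 0.45 × 120 = 54 now, so the landlord offers 54, keeping 126.
Round 3 (the tenant proposes): the landlord can get 126 next round, worth 0.71 × 126 = 89.46 now; the tenant offers that and keeps 90.54.
Round 2 (the landlord proposes): the tenant can get 90.54 next round, worth 0.45 × 90.54 = 40.743 now, so the landlord offers 40.743, keeping 139.257.
So by rejecting in round 1, the landlord gets 139.257 next round, worth 0.71 × 139.257 = 98.87247 now.
Offer 107 ≥ 98.87247, so the landlord accepts.

Accept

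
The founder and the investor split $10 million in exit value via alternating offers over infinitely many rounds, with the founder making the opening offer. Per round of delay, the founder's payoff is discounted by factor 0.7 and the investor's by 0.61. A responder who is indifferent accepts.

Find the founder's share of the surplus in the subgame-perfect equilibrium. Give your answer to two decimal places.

6.81

When the founder proposes, the investor accepts any offer worth at least 0.61 times what the investor would get by proposing next round; and vice versa.
This gives x = 10 − 0.61y and y = 10 − 0.7x, where x and y are each side's share when it proposes.
Hence (1 − 0.61·0.7)x = 10(1 − 0.61), i.e. 0.573·x = 3.9.
x ≈ 6.8063; the investor's share is 10 − x ≈ 3.1937.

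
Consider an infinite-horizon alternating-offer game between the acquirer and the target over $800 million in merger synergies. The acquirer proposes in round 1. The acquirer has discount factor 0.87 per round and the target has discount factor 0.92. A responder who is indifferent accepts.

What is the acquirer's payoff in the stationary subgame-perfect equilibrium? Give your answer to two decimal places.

320.64

Let x be the acquirer's share when the acquirer proposes and y be the target's share when the target proposes.
The target accepts iff offered ≥ 0.92·y, so x = 800 − 0.92y. Symmetrically y = 800 − 0.87x.
Substituting: x = 800 − 0.92(800 − 0.87x), giving x(1 − 0.87·0.92) = 800(1 − 0.92).
So x = 800 × 0.08 / 0.1996 ≈ 320.6413, and the target receives 800 − x ≈ 479.3587.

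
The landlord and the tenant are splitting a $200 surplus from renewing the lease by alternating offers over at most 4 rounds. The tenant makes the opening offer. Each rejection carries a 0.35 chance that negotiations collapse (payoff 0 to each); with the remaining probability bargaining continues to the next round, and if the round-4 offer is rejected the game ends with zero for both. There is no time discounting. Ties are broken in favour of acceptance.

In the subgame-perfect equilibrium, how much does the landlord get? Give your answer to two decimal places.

100.43

By backward induction:
Round 4 (the landlord proposes): the tenant will accept anything ≥ 0, so the landlord offers 0 and keeps 200.
Round 3 (the tenant proposes): rejecting gives the landlord an expected 0.65 × 200 = 130, so the tenant offers 130, keeping 70.
Round 2 (the landlord proposes): rejecting gives the tenant an expected 0.65 × 70 = 45.5, so the landlord offers 45.5, keeping 154.5.
Round 1 (the tenant proposes): rejecting gives the landlord an expected 0.65 × 154.5 = 100.425. The tenant offers 100.425 and keeps 200 − 100.425 = 99.575.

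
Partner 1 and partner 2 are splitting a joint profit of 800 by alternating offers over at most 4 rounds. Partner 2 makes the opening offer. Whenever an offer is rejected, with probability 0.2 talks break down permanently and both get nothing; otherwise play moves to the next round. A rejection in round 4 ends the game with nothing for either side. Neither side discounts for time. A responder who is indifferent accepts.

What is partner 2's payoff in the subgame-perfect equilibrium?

262.4

By backward induction:
Round 4 (partner 1 proposes): rejection yields 0 for partner 2; partner 1 offers 0 and keeps 800.
Round 3 (partner 2 proposes): rejecting gives partner 1 an expected 0.8 × 800 = 640; partner 2 offers that and keeps 160.
Round 2 (partner 1 proposes): rejecting gives partner 2 an expected 0.8 × 160 = 128. Partner 1 offers 128 and keeps 800 − 128 = 672.
Round 1 (partner 2 proposes): rejecting gives partner 1 an expected 0.8 × 672 = 537.6. Partner 2 offers 537.6 and keeps 800 − 537.6 = 262.4.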